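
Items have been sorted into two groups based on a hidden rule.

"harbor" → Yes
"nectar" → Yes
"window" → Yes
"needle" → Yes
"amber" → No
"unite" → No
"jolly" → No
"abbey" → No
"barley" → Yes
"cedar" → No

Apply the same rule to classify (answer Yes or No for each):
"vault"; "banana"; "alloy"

The classifier is using: even length.

No, Yes, No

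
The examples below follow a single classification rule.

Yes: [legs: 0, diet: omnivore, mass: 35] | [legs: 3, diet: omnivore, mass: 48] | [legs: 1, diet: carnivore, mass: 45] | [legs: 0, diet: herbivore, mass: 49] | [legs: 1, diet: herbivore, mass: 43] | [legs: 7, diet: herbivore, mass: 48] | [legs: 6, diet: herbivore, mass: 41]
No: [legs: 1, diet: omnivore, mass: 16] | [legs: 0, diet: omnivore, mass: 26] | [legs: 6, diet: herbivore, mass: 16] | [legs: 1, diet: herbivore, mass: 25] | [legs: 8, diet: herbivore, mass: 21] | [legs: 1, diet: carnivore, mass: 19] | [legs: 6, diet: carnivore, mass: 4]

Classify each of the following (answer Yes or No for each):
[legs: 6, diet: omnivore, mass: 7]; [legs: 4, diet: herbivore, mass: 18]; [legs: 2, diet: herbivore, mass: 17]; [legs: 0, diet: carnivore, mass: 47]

No, No, No, Yes

The rule appears to be: mass ≥ 35.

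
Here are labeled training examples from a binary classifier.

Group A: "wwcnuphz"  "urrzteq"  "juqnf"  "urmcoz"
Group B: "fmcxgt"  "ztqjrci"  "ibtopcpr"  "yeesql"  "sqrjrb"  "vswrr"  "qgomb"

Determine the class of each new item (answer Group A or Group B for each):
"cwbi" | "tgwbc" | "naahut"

Every 'Group A' example satisfies: contains 'u'. None of the 'Group B' examples do.

Group B, Group B, Group A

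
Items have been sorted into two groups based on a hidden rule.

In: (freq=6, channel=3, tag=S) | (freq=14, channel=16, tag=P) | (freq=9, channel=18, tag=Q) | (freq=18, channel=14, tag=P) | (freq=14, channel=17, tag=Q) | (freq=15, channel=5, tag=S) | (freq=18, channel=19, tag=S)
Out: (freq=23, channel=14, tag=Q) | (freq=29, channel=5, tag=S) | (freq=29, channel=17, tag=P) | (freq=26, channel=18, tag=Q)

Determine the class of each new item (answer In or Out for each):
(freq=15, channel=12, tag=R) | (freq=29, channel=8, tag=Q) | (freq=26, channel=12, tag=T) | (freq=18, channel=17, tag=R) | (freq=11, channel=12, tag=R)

The rule appears to be: freq ≤ 18.
In: (freq=15, channel=12, tag=R), since freq = 15.
Out: (freq=29, channel=8, tag=Q), since freq = 29.
Out: (freq=26, channel=12, tag=T), since freq = 26.
In: (freq=18, channel=17, tag=R), since freq = 18.
In: (freq=11, channel=12, tag=R), since freq = 11.

In, Out, Out, In, In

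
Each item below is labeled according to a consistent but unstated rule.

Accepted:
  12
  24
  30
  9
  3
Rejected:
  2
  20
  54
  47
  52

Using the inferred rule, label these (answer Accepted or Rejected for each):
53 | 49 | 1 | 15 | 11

Rejected, Rejected, Rejected, Accepted, Rejected

The rule appears to be: multiple of 3 AND at most 30.
53 → 53 = 3·17 + 2, 53 > 30 → Rejected.
49 → 49 = 3·16 + 1, 49 > 30 → Rejected.
1 → 1 = 3·0 + 1, 1 ≤ 30 → Rejected.
15 → 15 = 3·5, 15 ≤ 30 → Accepted.
11 → 11 = 3·3 + 2, 11 ≤ 30 → Rejected.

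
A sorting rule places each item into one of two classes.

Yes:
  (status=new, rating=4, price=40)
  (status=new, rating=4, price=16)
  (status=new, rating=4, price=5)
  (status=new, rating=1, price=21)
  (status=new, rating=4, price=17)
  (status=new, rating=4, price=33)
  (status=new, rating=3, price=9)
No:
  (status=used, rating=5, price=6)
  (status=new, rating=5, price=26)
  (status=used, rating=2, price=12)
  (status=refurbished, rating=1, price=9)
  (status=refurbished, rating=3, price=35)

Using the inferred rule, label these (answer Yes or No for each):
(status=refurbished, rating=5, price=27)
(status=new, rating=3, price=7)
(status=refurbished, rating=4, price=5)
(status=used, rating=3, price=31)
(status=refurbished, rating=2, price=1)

'Yes' ⟺ status is new AND rating ≤ 4.
(status=refurbished, rating=5, price=27) — status is refurbished, rating = 5, hence No. (status=new, rating=3, price=7) — status is new, rating = 3, hence Yes. (status=refurbished, rating=4, price=5) — status is refurbished, rating = 4, hence No. (status=used, rating=3, price=31) — status is used, rating = 3, hence No. (status=refurbished, rating=2, price=1) — status is refurbished, rating = 2, hence No.

No, Yes, No, No, No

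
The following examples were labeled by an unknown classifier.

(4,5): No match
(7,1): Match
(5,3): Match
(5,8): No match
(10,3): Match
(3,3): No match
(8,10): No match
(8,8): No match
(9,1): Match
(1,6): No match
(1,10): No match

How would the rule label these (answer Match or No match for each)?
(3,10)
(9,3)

The simplest hypothesis consistent with all the labels is: first > second.
(3,10) → 3 < 10 → No match.
(9,3) → 9 > 3 → Match.

No match, Match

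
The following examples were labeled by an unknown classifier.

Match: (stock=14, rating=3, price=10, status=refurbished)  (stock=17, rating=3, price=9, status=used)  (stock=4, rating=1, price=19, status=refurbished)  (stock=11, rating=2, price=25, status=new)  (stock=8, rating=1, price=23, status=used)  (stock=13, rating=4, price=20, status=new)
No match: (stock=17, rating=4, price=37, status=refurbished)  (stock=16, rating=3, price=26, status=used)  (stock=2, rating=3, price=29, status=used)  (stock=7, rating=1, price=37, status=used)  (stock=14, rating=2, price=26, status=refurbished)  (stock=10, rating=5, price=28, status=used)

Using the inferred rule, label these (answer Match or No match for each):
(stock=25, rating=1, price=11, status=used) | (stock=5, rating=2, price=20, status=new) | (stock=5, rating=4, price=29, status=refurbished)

Match, Match, No match

A rule that fits every label: price ≤ 25 — true of each 'Match' example, false of each 'No match' one.
Match: (stock=25, rating=1, price=11, status=used), since price = 11. Match: (stock=5, rating=2, price=20, status=new), since price = 20. No match: (stock=5, rating=4, price=29, status=refurbished), since price = 29.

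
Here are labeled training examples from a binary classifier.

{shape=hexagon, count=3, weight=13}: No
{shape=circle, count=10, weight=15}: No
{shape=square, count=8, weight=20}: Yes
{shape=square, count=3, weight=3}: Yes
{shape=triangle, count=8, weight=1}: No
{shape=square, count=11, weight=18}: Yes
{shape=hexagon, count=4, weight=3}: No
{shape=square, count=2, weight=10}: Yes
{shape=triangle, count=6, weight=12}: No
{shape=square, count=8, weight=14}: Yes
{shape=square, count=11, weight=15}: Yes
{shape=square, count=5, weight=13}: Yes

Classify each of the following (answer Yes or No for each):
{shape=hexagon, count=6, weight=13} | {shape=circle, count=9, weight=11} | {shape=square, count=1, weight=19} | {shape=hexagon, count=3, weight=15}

The rule appears to be: shape is square.

No, No, Yes, No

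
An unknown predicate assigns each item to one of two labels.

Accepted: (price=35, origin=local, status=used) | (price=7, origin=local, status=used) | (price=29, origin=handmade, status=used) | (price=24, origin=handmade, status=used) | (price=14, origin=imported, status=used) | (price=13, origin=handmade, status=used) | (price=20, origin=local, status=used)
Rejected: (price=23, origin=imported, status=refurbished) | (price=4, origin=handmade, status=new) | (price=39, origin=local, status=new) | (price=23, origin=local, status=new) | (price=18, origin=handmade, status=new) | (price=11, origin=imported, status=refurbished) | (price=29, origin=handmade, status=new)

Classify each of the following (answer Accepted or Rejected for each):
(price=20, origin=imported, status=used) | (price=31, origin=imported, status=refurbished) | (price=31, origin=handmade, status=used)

The pattern is that an item is 'Accepted' exactly when: status is used.
Accepted: (price=20, origin=imported, status=used), since status is used.
Rejected: (price=31, origin=imported, status=refurbished), since status is refurbished.
Accepted: (price=31, origin=handmade, status=used), since status is used.

Accepted, Rejected, Accepted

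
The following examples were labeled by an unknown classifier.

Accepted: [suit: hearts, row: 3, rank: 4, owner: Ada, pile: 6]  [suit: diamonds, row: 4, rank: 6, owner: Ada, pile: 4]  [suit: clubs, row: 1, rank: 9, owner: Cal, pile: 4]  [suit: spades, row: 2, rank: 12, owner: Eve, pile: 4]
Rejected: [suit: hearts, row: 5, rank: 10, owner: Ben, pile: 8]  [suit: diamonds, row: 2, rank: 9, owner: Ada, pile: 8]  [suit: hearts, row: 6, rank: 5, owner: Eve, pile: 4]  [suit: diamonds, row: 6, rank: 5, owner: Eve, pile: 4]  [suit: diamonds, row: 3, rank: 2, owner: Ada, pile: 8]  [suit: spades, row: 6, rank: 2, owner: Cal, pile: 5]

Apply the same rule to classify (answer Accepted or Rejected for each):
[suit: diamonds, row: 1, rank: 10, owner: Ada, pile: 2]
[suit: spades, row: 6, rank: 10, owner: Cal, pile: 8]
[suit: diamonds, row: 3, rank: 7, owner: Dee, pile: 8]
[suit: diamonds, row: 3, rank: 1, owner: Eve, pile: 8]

Accepted, Rejected, Rejected, Rejected

The classifier is using: row ≤ 4 AND pile ≤ 6.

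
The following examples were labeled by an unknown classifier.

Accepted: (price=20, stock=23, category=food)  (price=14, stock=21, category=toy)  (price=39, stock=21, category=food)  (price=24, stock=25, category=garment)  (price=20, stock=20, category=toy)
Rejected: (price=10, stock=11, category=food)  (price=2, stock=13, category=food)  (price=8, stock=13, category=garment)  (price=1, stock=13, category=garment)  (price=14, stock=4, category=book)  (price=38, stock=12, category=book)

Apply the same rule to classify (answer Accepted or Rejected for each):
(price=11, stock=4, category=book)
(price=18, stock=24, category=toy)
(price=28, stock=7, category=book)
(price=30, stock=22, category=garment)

Rejected, Accepted, Rejected, Accepted

The simplest hypothesis consistent with all the labels is: stock ≥ 20.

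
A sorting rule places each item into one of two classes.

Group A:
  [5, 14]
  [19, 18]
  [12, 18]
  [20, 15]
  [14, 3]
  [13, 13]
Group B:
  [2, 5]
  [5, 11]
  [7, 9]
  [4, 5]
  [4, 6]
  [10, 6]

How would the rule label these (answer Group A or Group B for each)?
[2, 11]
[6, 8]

A rule that fits every label: sum ≥ 17 — true of each 'Group A' example, false of each 'Group B' one.
Group B: [2, 11], since 2+11 = 13.
Group B: [6, 8], since 6+8 = 14.

Group B, Group B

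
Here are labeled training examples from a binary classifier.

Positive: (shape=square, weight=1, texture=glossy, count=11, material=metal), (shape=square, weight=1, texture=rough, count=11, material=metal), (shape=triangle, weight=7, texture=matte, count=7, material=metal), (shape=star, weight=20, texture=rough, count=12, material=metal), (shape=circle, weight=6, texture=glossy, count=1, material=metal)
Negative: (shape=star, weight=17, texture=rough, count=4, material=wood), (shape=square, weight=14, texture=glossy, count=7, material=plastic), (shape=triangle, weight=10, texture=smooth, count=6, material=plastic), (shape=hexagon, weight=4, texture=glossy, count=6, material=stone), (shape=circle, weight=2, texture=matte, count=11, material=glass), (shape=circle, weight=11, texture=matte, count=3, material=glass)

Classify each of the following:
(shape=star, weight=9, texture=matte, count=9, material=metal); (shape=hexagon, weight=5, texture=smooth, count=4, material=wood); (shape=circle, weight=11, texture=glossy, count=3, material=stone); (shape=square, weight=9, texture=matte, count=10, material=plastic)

Positive, Negative, Negative, Negative

Comparing the two groups points to one rule — material is metal.
(shape=star, weight=9, texture=matte, count=9, material=metal): Positive (material is metal).
(shape=hexagon, weight=5, texture=smooth, count=4, material=wood): Negative (material is wood).
(shape=circle, weight=11, texture=glossy, count=3, material=stone): Negative (material is stone).
(shape=square, weight=9, texture=matte, count=10, material=plastic): Negative (material is plastic).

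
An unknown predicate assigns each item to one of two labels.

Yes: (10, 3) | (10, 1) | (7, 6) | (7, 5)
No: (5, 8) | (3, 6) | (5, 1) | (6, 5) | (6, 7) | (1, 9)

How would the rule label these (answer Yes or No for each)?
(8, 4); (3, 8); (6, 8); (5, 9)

'Yes' ⟺ first ≥ 7.
(8, 4): Yes (first 8).
(3, 8): No (first 3).
(6, 8): No (first 6).
(5, 9): No (first 5).

Yes, No, No, No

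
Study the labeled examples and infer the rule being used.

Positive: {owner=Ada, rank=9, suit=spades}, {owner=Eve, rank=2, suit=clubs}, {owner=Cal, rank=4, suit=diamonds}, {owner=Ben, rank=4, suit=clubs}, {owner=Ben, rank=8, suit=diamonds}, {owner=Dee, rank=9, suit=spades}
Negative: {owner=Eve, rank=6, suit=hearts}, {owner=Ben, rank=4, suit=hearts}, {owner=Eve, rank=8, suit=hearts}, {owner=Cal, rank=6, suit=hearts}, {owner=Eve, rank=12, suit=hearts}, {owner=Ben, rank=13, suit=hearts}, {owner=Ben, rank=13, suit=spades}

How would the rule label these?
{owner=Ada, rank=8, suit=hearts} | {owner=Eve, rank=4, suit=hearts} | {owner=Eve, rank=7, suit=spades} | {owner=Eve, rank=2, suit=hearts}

Negative, Negative, Positive, Negative

A rule that fits every label: suit is not hearts AND rank ≤ 9 — true of each 'Positive' example, false of each 'Negative' one.
Negative: {owner=Ada, rank=8, suit=hearts}, since suit is hearts, rank = 8. Negative: {owner=Eve, rank=4, suit=hearts}, since suit is hearts, rank = 4. Positive: {owner=Eve, rank=7, suit=spades}, since suit is spades, rank = 7. Negative: {owner=Eve, rank=2, suit=hearts}, since suit is hearts, rank = 2.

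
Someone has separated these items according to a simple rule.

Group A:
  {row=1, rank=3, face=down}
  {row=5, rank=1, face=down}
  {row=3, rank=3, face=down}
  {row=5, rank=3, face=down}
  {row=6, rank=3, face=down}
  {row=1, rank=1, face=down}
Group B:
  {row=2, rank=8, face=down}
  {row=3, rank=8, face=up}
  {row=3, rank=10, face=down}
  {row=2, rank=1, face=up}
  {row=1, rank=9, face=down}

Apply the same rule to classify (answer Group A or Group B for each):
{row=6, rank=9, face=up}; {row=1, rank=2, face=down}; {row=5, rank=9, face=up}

The pattern is that an item is 'Group A' exactly when: face is down AND rank ≤ 3.

Group B, Group A, Group B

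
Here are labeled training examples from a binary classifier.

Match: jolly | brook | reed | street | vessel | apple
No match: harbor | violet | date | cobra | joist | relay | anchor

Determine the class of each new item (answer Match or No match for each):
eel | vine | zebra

Match, No match, No match

Rule: has a double letter. This holds for each 'Match' example and fails for each 'No match' one.
Match: eel, since 'ee' doubled.
No match: vine, since no doubled letter.
No match: zebra, since no doubled letter.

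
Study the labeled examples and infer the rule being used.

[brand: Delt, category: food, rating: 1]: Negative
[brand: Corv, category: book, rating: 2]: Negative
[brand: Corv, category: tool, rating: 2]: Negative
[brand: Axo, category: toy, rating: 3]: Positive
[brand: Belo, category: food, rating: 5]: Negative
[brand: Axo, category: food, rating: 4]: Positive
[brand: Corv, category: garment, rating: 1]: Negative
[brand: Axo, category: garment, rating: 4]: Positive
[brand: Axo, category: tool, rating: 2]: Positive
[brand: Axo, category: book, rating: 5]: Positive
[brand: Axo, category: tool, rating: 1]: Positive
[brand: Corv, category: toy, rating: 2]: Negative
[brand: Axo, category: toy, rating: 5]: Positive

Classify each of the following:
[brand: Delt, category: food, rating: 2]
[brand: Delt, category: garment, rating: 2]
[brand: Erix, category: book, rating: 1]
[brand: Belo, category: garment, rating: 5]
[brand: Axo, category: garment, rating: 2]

The classifier is using: brand is Axo.
[brand: Delt, category: food, rating: 2]: brand is Delt — does not fit, so Negative.
[brand: Delt, category: garment, rating: 2]: brand is Delt — does not fit, so Negative.
[brand: Erix, category: book, rating: 1]: brand is Erix — does not fit, so Negative.
[brand: Belo, category: garment, rating: 5]: brand is Belo — does not fit, so Negative.
[brand: Axo, category: garment, rating: 2]: brand is Axo — fits, so Positive.

Negative, Negative, Negative, Negative, Positive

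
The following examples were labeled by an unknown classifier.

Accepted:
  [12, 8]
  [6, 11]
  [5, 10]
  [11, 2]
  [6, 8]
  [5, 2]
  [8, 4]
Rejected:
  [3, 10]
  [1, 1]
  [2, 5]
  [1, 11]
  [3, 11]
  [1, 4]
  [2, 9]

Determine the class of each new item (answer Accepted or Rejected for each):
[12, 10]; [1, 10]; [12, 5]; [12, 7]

The distinguishing property — first ≥ 4 — holds for all the 'Accepted' cases and none of the 'Rejected' cases.
[12, 10]: first 12 — satisfies this, so Accepted. [1, 10]: first 1 — lacks this property, so Rejected. [12, 5]: first 12 — satisfies this, so Accepted. [12, 7]: first 12 — satisfies this, so Accepted.

Accepted, Rejected, Accepted, Accepted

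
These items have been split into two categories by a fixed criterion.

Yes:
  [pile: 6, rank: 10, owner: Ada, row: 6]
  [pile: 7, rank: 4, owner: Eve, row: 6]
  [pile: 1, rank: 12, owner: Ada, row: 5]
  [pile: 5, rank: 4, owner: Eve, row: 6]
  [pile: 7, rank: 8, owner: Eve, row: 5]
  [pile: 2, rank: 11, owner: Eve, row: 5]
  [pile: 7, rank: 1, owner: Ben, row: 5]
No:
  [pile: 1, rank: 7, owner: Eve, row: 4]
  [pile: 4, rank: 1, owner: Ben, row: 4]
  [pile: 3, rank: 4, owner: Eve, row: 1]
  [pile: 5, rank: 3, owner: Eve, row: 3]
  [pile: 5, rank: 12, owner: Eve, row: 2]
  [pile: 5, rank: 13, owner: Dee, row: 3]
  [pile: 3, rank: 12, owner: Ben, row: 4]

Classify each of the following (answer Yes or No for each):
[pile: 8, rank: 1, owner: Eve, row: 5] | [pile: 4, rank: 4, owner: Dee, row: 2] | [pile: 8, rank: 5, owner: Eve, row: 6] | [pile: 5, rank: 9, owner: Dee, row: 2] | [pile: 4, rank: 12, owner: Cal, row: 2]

Yes, No, Yes, No, No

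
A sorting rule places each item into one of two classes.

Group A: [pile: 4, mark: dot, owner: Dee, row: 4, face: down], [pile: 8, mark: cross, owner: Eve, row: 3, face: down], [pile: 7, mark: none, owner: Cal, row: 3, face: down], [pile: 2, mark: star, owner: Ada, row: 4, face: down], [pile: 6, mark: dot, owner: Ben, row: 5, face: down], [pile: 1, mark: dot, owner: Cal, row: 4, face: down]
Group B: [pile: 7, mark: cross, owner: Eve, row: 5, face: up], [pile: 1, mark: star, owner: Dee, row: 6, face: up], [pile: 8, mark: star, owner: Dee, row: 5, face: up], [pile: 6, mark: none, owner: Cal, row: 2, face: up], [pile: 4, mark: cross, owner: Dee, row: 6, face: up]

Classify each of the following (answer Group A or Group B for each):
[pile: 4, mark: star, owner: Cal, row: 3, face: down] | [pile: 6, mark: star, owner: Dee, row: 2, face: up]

The distinguishing property — face is down — holds for all the 'Group A' cases and none of the 'Group B' cases.
[pile: 4, mark: star, owner: Cal, row: 3, face: down] — face is down, hence Group A.
[pile: 6, mark: star, owner: Dee, row: 2, face: up] — face is up, hence Group B.

Group A, Group B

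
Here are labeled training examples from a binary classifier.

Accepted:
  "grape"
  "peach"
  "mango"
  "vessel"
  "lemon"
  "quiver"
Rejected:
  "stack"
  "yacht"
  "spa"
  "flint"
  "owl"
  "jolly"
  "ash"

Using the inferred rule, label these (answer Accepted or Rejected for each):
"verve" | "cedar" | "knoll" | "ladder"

Accepted, Accepted, Rejected, Accepted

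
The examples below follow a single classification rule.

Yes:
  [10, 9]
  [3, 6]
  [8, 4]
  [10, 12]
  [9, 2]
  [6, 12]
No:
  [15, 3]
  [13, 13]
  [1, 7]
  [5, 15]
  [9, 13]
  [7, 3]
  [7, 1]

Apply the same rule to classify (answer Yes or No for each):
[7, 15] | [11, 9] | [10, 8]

No, No, Yes

Comparing the two groups points to one rule — product is even.
[7, 15] → 7·15 = 105 → No. [11, 9] → 11·9 = 99 → No. [10, 8] → 10·8 = 80 → Yes.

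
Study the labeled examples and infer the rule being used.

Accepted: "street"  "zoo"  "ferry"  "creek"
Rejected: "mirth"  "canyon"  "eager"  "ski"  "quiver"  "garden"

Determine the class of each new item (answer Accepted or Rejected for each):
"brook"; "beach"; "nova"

The simplest hypothesis consistent with all the labels is: has a double letter.

Accepted, Rejected, Rejected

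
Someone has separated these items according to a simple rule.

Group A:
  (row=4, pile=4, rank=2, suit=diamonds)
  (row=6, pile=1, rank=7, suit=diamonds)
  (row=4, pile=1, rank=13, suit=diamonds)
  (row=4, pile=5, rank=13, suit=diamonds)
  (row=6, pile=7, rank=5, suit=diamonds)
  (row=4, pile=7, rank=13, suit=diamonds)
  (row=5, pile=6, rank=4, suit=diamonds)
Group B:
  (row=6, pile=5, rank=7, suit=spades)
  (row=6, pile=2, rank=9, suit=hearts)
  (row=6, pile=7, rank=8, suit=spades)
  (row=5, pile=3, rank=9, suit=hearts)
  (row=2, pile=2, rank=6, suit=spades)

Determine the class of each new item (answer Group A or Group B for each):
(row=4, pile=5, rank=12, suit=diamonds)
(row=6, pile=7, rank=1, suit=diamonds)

Group A, Group A

Checking candidate rules against both groups, what survives is: suit is diamonds.
(row=4, pile=5, rank=12, suit=diamonds): suit is diamonds — passes, so Group A. (row=6, pile=7, rank=1, suit=diamonds): suit is diamonds — passes, so Group A.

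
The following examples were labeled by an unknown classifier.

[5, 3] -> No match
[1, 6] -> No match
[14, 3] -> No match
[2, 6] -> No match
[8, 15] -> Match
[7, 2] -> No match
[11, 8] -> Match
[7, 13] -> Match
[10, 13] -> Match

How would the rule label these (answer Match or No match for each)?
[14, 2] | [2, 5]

No match, No match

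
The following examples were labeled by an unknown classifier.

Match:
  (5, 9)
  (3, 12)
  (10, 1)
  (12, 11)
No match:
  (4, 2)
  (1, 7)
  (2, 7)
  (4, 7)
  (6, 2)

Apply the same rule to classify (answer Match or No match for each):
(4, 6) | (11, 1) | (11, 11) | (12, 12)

All 'Match' examples share one property — max ≥ 9 — and every 'No match' example lacks it.
(4, 6): max 6 — fails this test, so No match.
(11, 1): max 11 — passes, so Match.
(11, 11): max 11 — passes, so Match.
(12, 12): max 12 — passes, so Match.

No match, Match, Match, Match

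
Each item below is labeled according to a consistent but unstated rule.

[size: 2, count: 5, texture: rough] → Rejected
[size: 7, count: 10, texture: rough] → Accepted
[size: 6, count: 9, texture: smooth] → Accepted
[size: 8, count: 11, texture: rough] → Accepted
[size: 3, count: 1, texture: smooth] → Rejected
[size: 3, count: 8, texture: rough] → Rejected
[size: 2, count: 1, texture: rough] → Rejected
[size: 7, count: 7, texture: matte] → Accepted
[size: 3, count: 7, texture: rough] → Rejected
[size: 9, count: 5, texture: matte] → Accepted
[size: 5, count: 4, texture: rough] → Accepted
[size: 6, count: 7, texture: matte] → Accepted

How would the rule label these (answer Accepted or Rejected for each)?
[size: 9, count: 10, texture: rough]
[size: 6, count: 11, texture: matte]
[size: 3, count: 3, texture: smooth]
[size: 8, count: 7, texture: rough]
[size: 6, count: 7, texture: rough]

Accepted, Accepted, Rejected, Accepted, Accepted

The simplest hypothesis consistent with all the labels is: size ≥ 5.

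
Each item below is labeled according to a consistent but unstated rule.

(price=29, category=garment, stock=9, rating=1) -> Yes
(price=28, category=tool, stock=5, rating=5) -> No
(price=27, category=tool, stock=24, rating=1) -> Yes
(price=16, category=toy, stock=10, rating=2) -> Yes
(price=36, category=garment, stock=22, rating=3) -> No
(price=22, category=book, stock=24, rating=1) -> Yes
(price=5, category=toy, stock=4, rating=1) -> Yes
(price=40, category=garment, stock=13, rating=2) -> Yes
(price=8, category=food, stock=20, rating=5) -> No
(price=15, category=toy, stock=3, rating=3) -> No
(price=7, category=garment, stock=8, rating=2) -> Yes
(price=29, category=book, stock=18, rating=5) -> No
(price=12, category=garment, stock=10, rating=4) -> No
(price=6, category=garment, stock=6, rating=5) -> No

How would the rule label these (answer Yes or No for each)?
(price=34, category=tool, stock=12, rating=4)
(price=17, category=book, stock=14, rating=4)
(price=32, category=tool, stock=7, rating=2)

No, No, Yes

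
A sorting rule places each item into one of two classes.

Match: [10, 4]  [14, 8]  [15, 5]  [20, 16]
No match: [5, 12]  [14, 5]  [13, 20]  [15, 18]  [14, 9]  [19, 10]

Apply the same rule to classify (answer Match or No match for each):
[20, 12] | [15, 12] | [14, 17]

All 'Match' examples share one property — sum is even — and every 'No match' example lacks it.
[20, 12]: 20+12 = 32 — checks out, so Match.
[15, 12]: 15+12 = 27 — does not fit, so No match.
[14, 17]: 14+17 = 31 — does not fit, so No match.

Match, No match, No match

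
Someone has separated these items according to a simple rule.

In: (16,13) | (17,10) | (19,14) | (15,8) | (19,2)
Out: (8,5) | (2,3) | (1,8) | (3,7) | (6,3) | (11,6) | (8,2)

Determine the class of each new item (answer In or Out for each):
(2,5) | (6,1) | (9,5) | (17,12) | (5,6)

Rule: sum ≥ 21. This holds for each 'In' example and fails for each 'Out' one.
Out: (2,5), since 2+5 = 7.
Out: (6,1), since 6+1 = 7.
Out: (9,5), since 9+5 = 14.
In: (17,12), since 17+12 = 29.
Out: (5,6), since 5+6 = 11.

Out, Out, Out, In, Out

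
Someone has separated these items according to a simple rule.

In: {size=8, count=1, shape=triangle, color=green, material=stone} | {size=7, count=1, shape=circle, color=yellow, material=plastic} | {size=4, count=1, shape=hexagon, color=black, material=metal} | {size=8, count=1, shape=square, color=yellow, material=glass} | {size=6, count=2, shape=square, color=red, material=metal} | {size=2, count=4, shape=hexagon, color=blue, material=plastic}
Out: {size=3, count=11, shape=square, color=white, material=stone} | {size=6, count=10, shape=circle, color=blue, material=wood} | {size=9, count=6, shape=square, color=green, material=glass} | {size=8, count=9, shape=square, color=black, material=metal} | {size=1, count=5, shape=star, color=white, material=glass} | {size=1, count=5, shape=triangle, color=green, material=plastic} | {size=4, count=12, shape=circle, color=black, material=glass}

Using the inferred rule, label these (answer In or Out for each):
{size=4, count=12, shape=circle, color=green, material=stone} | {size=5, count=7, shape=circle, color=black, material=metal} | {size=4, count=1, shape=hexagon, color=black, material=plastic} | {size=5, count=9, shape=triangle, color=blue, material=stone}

Out, Out, In, Out

Rule: count ≤ 4. This holds for each 'In' example and fails for each 'Out' one.
Out: {size=4, count=12, shape=circle, color=green, material=stone}, since count = 12. Out: {size=5, count=7, shape=circle, color=black, material=metal}, since count = 7. In: {size=4, count=1, shape=hexagon, color=black, material=plastic}, since count = 1. Out: {size=5, count=9, shape=triangle, color=blue, material=stone}, since count = 9.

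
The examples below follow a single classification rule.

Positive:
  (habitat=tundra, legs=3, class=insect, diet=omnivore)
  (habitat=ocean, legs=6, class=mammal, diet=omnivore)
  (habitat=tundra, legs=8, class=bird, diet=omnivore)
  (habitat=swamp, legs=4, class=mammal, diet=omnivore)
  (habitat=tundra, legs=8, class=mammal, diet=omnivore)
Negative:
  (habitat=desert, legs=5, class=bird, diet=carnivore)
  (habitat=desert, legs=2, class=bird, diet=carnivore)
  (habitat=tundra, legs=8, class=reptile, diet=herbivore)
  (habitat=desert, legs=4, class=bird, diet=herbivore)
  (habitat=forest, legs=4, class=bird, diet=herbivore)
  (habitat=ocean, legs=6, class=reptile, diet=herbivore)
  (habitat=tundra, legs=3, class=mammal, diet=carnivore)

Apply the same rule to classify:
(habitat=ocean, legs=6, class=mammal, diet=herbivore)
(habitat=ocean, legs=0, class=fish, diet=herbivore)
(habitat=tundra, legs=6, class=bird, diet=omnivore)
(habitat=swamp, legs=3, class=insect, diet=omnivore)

Negative, Negative, Positive, Positive

The rule appears to be: diet is omnivore.
Negative: (habitat=ocean, legs=6, class=mammal, diet=herbivore), since diet is herbivore.
Negative: (habitat=ocean, legs=0, class=fish, diet=herbivore), since diet is herbivore.
Positive: (habitat=tundra, legs=6, class=bird, diet=omnivore), since diet is omnivore.
Positive: (habitat=swamp, legs=3, class=insect, diet=omnivore), since diet is omnivore.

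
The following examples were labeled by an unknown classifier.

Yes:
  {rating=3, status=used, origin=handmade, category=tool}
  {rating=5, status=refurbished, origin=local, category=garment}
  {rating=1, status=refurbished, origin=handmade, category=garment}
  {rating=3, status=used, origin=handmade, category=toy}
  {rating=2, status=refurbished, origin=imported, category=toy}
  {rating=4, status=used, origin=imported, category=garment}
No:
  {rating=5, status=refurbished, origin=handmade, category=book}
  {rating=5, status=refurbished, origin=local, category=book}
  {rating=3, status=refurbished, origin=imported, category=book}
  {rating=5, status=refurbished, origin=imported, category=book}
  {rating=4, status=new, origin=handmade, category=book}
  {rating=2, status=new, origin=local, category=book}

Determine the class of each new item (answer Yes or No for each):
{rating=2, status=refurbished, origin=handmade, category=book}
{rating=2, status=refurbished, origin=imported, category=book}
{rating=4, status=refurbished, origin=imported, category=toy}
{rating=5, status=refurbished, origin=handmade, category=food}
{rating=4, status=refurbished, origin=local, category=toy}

No, No, Yes, Yes, Yes

One predicate separates the groups cleanly: category is not book.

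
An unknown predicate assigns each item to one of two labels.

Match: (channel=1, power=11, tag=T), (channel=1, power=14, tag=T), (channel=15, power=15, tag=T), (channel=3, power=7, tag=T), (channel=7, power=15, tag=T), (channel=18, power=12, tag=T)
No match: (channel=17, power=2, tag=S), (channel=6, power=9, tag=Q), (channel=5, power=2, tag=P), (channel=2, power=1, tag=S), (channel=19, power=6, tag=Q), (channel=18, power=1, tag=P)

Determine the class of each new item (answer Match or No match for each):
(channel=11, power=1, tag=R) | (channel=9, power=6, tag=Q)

One predicate separates the groups cleanly: tag is T.
(channel=11, power=1, tag=R): tag is R — doesn't match, so No match.
(channel=9, power=6, tag=Q): tag is Q — doesn't match, so No match.

No match, No match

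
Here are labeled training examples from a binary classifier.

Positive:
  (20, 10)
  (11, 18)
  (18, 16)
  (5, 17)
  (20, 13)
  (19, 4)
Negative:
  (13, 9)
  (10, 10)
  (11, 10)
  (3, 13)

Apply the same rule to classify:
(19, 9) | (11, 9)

Positive, Negative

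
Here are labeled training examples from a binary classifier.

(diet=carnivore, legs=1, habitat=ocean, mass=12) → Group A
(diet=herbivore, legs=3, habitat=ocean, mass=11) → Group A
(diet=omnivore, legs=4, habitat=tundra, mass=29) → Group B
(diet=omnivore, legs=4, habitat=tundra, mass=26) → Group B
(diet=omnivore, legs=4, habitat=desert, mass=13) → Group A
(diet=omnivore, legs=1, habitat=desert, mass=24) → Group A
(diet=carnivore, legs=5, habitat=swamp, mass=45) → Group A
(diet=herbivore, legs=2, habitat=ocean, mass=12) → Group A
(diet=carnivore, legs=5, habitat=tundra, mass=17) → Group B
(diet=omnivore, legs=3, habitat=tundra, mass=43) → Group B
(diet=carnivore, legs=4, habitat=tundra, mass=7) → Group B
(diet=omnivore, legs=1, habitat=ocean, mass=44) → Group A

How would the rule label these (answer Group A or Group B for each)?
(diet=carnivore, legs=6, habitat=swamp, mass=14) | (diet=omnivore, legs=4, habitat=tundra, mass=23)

All 'Group A' examples share one property — habitat is not tundra — and every 'Group B' example lacks it.
(diet=carnivore, legs=6, habitat=swamp, mass=14) → habitat is swamp → Group A.
(diet=omnivore, legs=4, habitat=tundra, mass=23) → habitat is tundra → Group B.

Group A, Group B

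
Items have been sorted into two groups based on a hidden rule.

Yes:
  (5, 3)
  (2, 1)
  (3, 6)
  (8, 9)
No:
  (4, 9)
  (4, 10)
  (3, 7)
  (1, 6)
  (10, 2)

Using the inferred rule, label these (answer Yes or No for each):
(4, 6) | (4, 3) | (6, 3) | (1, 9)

'Yes' ⟺ |first − second| ≤ 3.
(4, 6): Yes (|4−6| = 2). (4, 3): Yes (|4−3| = 1). (6, 3): Yes (|6−3| = 3). (1, 9): No (|1−9| = 8).

Yes, Yes, Yes, No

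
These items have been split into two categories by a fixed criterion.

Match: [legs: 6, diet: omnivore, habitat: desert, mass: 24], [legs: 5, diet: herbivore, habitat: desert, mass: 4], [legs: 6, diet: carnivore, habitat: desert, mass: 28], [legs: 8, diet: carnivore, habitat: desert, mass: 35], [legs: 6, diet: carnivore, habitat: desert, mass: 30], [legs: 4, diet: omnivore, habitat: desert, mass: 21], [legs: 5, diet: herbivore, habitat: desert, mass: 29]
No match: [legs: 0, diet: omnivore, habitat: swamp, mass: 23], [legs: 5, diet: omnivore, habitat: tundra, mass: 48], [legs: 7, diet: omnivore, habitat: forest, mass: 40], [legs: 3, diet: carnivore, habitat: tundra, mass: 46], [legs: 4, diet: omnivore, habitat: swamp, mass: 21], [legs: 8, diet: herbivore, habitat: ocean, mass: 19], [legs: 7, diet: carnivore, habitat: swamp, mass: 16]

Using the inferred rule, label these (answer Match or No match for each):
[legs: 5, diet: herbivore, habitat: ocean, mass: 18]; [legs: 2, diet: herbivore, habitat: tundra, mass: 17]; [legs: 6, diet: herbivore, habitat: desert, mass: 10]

'Match' ⟺ habitat is desert.
[legs: 5, diet: herbivore, habitat: ocean, mass: 18]: No match (habitat is ocean).
[legs: 2, diet: herbivore, habitat: tundra, mass: 17]: No match (habitat is tundra).
[legs: 6, diet: herbivore, habitat: desert, mass: 10]: Match (habitat is desert).

No match, No match, Match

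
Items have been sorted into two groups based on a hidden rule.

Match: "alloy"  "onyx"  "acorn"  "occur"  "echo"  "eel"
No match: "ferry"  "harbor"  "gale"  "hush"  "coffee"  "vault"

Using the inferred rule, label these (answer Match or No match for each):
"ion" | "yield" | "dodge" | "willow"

Match, No match, No match, No match

One predicate separates the groups cleanly: starts with a vowel.
"ion" → starts with 'i' → Match.
"yield" → starts with 'y' → No match.
"dodge" → starts with 'd' → No match.
"willow" → starts with 'w' → No match.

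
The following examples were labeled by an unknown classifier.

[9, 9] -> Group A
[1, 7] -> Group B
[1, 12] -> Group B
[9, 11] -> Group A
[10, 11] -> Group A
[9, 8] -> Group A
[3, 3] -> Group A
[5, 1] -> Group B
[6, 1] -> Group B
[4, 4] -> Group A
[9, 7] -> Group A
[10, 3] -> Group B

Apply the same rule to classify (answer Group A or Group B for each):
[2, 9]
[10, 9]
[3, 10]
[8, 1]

Group B, Group A, Group B, Group B

The pattern is that an item is 'Group A' exactly when: |first − second| ≤ 2.
[2, 9] — |2−9| = 7, hence Group B.
[10, 9] — |10−9| = 1, hence Group A.
[3, 10] — |3−10| = 7, hence Group B.
[8, 1] — |8−1| = 7, hence Group B.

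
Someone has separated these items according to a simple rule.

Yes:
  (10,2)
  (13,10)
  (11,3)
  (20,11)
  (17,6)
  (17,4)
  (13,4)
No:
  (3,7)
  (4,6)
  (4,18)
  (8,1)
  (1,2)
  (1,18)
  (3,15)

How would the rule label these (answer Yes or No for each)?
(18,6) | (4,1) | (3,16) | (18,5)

The common property of the 'Yes' items is: first ≥ 10. No 'No' item has it.
(18,6): Yes (first 18).
(4,1): No (first 4).
(3,16): No (first 3).
(18,5): Yes (first 18).

Yes, No, No, Yes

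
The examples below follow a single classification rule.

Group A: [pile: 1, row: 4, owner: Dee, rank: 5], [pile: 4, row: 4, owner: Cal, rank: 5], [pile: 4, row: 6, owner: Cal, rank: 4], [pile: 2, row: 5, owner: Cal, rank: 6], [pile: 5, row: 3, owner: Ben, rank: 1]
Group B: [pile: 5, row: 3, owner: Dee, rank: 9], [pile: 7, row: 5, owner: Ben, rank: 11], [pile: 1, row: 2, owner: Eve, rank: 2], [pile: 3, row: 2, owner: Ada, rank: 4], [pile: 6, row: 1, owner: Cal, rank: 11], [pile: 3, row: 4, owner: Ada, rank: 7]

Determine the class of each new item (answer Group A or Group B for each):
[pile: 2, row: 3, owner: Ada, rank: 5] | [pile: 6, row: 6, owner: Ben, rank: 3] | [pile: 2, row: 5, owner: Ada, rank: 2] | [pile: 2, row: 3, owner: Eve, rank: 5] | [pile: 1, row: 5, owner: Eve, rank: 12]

Group A, Group A, Group A, Group A, Group B

The classifier is using: rank ≤ 6 AND row ≥ 3.
[pile: 2, row: 3, owner: Ada, rank: 5]: rank = 5, row = 3 — passes, so Group A. [pile: 6, row: 6, owner: Ben, rank: 3]: rank = 3, row = 6 — passes, so Group A. [pile: 2, row: 5, owner: Ada, rank: 2]: rank = 2, row = 5 — passes, so Group A. [pile: 2, row: 3, owner: Eve, rank: 5]: rank = 5, row = 3 — passes, so Group A. [pile: 1, row: 5, owner: Eve, rank: 12]: rank = 12, row = 5 — fails the rule, so Group B.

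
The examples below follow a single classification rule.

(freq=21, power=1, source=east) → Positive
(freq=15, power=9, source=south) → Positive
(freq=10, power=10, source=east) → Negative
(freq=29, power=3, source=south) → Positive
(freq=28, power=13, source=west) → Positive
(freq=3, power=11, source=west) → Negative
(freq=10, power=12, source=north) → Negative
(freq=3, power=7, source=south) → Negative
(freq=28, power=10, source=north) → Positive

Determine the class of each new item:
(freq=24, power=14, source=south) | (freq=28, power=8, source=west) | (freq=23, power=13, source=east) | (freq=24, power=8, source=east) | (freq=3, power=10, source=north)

Rule: freq ≥ 15. This holds for each 'Positive' example and fails for each 'Negative' one.
(freq=24, power=14, source=south) → freq = 24 → Positive.
(freq=28, power=8, source=west) → freq = 28 → Positive.
(freq=23, power=13, source=east) → freq = 23 → Positive.
(freq=24, power=8, source=east) → freq = 24 → Positive.
(freq=3, power=10, source=north) → freq = 3 → Negative.

Positive, Positive, Positive, Positive, Negative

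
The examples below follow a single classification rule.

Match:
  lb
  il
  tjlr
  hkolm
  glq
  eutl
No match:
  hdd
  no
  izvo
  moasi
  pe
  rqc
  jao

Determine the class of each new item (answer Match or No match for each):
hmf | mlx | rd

No match, Match, No match

The classifier is using: contains 'l'.
No match: hmf, since no 'l'.
Match: mlx, since has 'l'.
No match: rd, since no 'l'.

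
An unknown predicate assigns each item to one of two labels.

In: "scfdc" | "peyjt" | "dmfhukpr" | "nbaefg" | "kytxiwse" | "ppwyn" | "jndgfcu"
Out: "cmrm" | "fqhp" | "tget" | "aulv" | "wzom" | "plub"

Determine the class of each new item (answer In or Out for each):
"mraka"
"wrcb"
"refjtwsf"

In, Out, In

The simplest hypothesis consistent with all the labels is: length ≥ 5.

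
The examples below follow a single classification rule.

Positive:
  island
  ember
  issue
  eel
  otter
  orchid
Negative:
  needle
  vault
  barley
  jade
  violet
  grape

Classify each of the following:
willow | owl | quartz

Negative, Positive, Negative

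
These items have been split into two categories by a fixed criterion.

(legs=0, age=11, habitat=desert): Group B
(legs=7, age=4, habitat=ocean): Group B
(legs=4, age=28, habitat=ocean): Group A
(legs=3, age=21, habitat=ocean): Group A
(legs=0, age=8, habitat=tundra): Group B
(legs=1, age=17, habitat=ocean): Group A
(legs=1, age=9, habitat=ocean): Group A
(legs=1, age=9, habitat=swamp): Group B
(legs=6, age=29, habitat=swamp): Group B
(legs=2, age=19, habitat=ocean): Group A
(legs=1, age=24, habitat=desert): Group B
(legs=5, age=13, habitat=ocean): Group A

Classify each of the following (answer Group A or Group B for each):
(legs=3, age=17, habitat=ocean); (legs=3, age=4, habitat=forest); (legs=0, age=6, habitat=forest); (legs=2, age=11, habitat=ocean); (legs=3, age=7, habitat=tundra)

Group A, Group B, Group B, Group A, Group B

The distinguishing property — habitat is ocean AND age ≥ 8 — holds for all the 'Group A' cases and none of the 'Group B' cases.
(legs=3, age=17, habitat=ocean): Group A (habitat is ocean, age = 17). (legs=3, age=4, habitat=forest): Group B (habitat is forest, age = 4). (legs=0, age=6, habitat=forest): Group B (habitat is forest, age = 6). (legs=2, age=11, habitat=ocean): Group A (habitat is ocean, age = 11). (legs=3, age=7, habitat=tundra): Group B (habitat is tundra, age = 7).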